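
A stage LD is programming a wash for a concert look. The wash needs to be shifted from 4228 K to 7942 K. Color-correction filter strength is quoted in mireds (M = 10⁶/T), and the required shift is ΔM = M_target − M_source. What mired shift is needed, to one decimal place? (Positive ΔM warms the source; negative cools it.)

-110.6 mireds

M_source = 10⁶/4228 = 236.518; M_target = 10⁶/7942 = 125.913.
ΔM = 125.913 − 236.518 = -110.606 → -110.6 mireds, a cooling shift.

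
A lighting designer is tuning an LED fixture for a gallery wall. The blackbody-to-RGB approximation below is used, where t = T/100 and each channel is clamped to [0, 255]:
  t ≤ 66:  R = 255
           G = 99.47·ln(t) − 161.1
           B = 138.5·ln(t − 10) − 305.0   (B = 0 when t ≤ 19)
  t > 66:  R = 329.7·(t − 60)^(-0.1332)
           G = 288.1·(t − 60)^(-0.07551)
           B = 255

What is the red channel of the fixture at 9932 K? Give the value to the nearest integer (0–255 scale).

202

t = 9932/100 = 99.32; the t > 66 branch applies.
R = 329.7·(99.32 − 60)^(-0.1332) = 329.7·39.32^(-0.1332) = 329.7·0.61319 = 202.170.
Rounded: 202.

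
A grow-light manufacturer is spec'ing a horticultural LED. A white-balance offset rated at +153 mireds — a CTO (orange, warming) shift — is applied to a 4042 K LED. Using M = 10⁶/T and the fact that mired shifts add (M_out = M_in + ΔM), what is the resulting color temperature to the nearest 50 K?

M_in = 10⁶/4042 = 247.40 mireds.
M_out = 247.40 + (+153) = 400.40 mireds.
T_out = 10⁶/400.40 = 2497.5 K → 2500 K.

2500 K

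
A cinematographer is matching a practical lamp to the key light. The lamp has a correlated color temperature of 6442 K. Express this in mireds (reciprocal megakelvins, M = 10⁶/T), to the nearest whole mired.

M = 10⁶ / 6442 = 155.231 → 155 mireds.

155 mireds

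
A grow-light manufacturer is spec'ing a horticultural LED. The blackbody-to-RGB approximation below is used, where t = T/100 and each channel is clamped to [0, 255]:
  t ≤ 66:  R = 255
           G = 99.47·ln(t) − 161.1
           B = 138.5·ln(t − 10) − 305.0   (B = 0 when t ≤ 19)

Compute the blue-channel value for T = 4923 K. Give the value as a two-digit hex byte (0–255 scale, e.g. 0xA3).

t = 4923/100 = 49.23; the t ≤ 66 branch applies.
B = 138.5·ln(49.23 − 10) − 305.0 = 138.5·ln 39.23 − 305.0 = 138.5·3.6694 − 305.0 = 203.218.
Rounded: 203; in hex, 0xCB.

0xCB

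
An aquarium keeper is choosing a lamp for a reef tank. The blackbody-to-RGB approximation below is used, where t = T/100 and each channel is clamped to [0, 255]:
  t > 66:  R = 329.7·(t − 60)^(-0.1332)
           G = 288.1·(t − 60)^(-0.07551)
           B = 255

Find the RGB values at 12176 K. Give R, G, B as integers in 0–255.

R=190, G=211, B=255

t = 12176/100 = 121.76; the t > 66 branch applies.
R = 329.7·(121.76 − 60)^(-0.1332) = 329.7·61.76^(-0.1332) = 329.7·0.57740 = 190.369.
G = 288.1·(121.76 − 60)^(-0.07551) = 288.1·61.76^(-0.07551) = 288.1·0.73246 = 211.022.
B = 255 by definition for t > 66.
Rounded: (190, 211, 255).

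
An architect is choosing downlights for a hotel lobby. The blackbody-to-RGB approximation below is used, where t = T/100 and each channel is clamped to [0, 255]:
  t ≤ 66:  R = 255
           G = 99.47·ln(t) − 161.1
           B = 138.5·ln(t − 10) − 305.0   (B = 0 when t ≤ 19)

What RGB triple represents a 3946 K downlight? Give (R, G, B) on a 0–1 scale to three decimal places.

(1.000, 0.802, 0.641)

t = 3946/100 = 39.46; the t ≤ 66 branch applies.
R = 255 by definition for t ≤ 66.
G = 99.47·ln 39.46 − 161.1 = 99.47·3.6753 − 161.1 = 204.481.
B = 138.5·ln(39.46 − 10) − 305.0 = 138.5·ln 29.46 − 305.0 = 138.5·3.3830 − 305.0 = 163.550.
Dividing each by 255: (1.0000, 0.8019, 0.6414) → (1.000, 0.802, 0.641).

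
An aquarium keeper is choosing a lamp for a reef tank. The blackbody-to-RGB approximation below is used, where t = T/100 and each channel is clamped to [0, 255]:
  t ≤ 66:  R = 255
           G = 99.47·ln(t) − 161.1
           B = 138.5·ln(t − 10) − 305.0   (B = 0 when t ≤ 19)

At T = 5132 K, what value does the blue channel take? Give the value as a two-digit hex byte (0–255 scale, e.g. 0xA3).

0xD2

t = 5132/100 = 51.32; the t ≤ 66 branch applies.
B = 138.5·ln(51.32 − 10) − 305.0 = 138.5·ln 41.32 − 305.0 = 138.5·3.7213 − 305.0 = 210.407.
Rounded: 210; in hex, 0xD2.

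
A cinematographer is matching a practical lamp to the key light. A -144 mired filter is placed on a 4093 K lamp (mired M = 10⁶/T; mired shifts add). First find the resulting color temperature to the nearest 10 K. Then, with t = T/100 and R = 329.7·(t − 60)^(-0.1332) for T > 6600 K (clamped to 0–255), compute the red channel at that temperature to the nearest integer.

202

M_in = 10⁶/4093 = 244.32; M_out = 244.32 + (-144) = 100.32.
T_out = 10⁶/100.32 = 9968.1 K → 9970 K; t = 99.7.
R = 329.7·(99.7 − 60)^(-0.1332) = 329.7·39.7^(-0.1332) = 329.7·0.61241 = 201.911.
Rounded: 202.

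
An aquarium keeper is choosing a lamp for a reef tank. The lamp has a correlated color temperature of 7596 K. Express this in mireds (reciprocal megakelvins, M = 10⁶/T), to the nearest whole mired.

132 mireds

M = 10⁶ / 7596 = 131.648 → 132 mireds.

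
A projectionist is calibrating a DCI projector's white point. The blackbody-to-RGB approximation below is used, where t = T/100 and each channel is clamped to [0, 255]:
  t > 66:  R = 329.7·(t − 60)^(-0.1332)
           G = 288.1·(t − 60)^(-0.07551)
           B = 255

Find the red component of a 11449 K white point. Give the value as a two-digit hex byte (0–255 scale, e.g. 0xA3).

0xC2

t = 11449/100 = 114.49; the t > 66 branch applies.
R = 329.7·(114.49 − 60)^(-0.1332) = 329.7·54.49^(-0.1332) = 329.7·0.58711 = 193.572.
Rounded: 194; in hex, 0xC2.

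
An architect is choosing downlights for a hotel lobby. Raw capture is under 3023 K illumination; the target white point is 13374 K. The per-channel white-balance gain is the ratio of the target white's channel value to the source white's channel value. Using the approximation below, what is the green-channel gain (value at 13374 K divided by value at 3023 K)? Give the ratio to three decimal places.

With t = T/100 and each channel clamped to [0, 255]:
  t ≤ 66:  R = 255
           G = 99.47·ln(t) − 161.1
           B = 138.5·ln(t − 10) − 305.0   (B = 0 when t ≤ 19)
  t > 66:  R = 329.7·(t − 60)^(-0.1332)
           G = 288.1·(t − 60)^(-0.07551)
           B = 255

At 3023 K (t = 30.23):
  G = 99.47·ln 30.23 − 161.1 = 99.47·3.4088 − 161.1 = 177.977.
At 13374 K (t = 133.74):
  G = 288.1·(133.74 − 60)^(-0.07551) = 288.1·73.74^(-0.07551) = 288.1·0.72272 = 208.215.
Gain = 208.215 / 177.977 = 1.1699 → 1.170.

1.170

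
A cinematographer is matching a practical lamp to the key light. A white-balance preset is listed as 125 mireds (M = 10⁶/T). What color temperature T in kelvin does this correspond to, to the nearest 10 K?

T = 10⁶ / 125 = 8000.00 K → 8000 K.

8000 K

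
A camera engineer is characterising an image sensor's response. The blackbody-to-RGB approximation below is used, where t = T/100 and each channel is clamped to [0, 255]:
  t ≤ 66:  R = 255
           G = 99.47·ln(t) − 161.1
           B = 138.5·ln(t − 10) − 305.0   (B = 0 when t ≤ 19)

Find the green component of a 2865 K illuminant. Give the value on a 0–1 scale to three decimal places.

0.677

t = 2865/100 = 28.65; the t ≤ 66 branch applies.
G = 99.47·ln 28.65 − 161.1 = 99.47·3.3552 − 161.1 = 172.637.
On a 0–1 scale: 172.637/255 = 0.6770 → 0.677.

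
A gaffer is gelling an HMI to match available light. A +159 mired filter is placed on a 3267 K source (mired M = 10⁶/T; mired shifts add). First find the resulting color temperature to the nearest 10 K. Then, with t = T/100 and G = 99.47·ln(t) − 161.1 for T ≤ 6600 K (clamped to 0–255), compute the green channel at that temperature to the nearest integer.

144

M_in = 10⁶/3267 = 306.09; M_out = 306.09 + (+159) = 465.09.
T_out = 10⁶/465.09 = 2150.1 K → 2150 K; t = 21.5.
G = 99.47·ln 21.5 − 161.1 = 99.47·3.0681 − 161.1 = 144.079.
Rounded: 144.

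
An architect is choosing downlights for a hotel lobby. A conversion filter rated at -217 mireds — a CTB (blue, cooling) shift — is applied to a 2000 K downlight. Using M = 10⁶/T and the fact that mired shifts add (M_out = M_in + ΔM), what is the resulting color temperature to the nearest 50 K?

3550 K

M_in = 10⁶/2000 = 500.00 mireds.
M_out = 500.00 + (-217) = 283.00 mireds.
T_out = 10⁶/283.00 = 3533.6 K → 3550 K.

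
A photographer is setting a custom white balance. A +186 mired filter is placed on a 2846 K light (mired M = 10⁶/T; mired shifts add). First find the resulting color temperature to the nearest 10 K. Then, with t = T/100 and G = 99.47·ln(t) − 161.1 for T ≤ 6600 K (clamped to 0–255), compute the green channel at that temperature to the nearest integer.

130

M_in = 10⁶/2846 = 351.37; M_out = 351.37 + (+186) = 537.37.
T_out = 10⁶/537.37 = 1860.9 K → 1860 K; t = 18.6.
G = 99.47·ln 18.6 − 161.1 = 99.47·2.9232 − 161.1 = 129.667.
Rounded: 130.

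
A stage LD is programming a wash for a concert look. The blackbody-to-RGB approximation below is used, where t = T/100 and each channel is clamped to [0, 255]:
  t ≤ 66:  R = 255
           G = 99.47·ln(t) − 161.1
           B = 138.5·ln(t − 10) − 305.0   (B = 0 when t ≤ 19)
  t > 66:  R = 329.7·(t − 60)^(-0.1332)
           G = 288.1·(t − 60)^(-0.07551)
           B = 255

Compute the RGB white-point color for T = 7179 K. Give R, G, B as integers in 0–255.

R=237, G=239, B=255

t = 7179/100 = 71.79; the t > 66 branch applies.
R = 329.7·(71.79 − 60)^(-0.1332) = 329.7·11.79^(-0.1332) = 329.7·0.71990 = 237.352.
G = 288.1·(71.79 − 60)^(-0.07551) = 288.1·11.79^(-0.07551) = 288.1·0.83002 = 239.130.
B = 255 by definition for t > 66.
Rounded: (237, 239, 255).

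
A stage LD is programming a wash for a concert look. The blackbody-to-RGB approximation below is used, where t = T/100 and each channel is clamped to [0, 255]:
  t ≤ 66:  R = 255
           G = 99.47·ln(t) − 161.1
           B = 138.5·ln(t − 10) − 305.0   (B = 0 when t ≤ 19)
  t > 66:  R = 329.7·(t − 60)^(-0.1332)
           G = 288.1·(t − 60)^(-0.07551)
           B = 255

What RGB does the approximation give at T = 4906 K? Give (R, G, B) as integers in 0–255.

(255, 226, 203)

t = 4906/100 = 49.06; the t ≤ 66 branch applies.
R = 255 by definition for t ≤ 66.
G = 99.47·ln 49.06 − 161.1 = 99.47·3.8930 − 161.1 = 226.141.
B = 138.5·ln(49.06 − 10) − 305.0 = 138.5·ln 39.06 − 305.0 = 138.5·3.6651 − 305.0 = 202.616.
Rounded: (255, 226, 203).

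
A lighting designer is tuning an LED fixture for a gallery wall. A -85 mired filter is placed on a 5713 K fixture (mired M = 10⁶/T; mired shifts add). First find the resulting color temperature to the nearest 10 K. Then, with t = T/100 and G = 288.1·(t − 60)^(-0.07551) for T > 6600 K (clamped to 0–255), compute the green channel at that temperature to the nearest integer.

214

M_in = 10⁶/5713 = 175.04; M_out = 175.04 + (-85) = 90.04.
T_out = 10⁶/90.04 = 11106.3 K → 11110 K; t = 111.1.
G = 288.1·(111.1 − 60)^(-0.07551) = 288.1·51.1^(-0.07551) = 288.1·0.74301 = 214.062.
Rounded: 214.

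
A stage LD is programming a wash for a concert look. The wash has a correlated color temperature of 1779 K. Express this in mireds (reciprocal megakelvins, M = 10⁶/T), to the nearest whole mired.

562 mireds

M = 10⁶ / 1779 = 562.114 → 562 mireds.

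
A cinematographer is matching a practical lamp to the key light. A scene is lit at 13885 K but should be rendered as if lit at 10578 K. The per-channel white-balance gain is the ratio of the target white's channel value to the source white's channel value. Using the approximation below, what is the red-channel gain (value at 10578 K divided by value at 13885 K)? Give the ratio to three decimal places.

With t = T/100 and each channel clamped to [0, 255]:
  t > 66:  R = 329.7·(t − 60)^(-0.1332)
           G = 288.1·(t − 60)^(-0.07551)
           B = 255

At 13885 K (t = 138.85):
  R = 329.7·(138.85 − 60)^(-0.1332) = 329.7·78.85^(-0.1332) = 329.7·0.55892 = 184.274.
At 10578 K (t = 105.78):
  R = 329.7·(105.78 − 60)^(-0.1332) = 329.7·45.78^(-0.1332) = 329.7·0.60089 = 198.115.
Gain = 198.115 / 184.274 = 1.0751 → 1.075.

1.075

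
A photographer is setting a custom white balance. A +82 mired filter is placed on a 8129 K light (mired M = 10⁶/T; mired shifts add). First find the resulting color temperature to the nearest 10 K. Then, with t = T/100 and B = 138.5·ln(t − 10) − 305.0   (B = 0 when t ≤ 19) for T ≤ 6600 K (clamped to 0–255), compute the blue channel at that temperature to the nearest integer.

202

M_in = 10⁶/8129 = 123.02; M_out = 123.02 + (+82) = 205.02.
T_out = 10⁶/205.02 = 4877.7 K → 4880 K; t = 48.8.
B = 138.5·ln(48.8 − 10) − 305.0 = 138.5·ln 38.8 − 305.0 = 138.5·3.6584 − 305.0 = 201.691.
Rounded: 202.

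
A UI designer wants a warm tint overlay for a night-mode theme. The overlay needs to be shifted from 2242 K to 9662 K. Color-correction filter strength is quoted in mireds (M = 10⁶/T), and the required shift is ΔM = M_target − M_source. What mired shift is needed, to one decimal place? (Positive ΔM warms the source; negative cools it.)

-342.5 mireds

M_source = 10⁶/2242 = 446.030; M_target = 10⁶/9662 = 103.498.
ΔM = 103.498 − 446.030 = -342.532 → -342.5 mireds, a cooling shift.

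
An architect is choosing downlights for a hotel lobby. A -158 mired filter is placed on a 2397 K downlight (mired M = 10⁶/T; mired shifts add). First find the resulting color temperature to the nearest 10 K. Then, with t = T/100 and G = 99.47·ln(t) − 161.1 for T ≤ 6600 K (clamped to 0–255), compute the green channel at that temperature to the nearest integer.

M_in = 10⁶/2397 = 417.19; M_out = 417.19 + (-158) = 259.19.
T_out = 10⁶/259.19 = 3858.2 K → 3860 K; t = 38.6.
G = 99.47·ln 38.6 − 161.1 = 99.47·3.6533 − 161.1 = 202.289.
Rounded: 202.

202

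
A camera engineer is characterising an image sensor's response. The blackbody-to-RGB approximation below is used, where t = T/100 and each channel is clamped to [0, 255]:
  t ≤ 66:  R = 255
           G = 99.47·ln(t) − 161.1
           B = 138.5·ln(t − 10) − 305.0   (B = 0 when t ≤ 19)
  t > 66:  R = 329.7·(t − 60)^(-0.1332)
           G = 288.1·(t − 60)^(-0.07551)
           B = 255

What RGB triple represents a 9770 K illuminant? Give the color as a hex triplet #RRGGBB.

#CBDBFF

t = 9770/100 = 97.7; the t > 66 branch applies.
R = 329.7·(97.7 − 60)^(-0.1332) = 329.7·37.7^(-0.1332) = 329.7·0.61664 = 203.306.
G = 288.1·(97.7 − 60)^(-0.07551) = 288.1·37.7^(-0.07551) = 288.1·0.76027 = 219.035.
B = 255 by definition for t > 66.
Rounded: (203, 219, 255).
In hex: #CBDBFF.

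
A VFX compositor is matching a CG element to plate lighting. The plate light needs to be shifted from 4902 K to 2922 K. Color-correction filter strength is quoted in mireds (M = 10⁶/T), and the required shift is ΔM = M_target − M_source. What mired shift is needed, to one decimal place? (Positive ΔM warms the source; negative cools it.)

M_source = 10⁶/4902 = 203.998; M_target = 10⁶/2922 = 342.231.
ΔM = 342.231 − 203.998 = 138.233 → +138.2 mireds, a warming shift.

+138.2 mireds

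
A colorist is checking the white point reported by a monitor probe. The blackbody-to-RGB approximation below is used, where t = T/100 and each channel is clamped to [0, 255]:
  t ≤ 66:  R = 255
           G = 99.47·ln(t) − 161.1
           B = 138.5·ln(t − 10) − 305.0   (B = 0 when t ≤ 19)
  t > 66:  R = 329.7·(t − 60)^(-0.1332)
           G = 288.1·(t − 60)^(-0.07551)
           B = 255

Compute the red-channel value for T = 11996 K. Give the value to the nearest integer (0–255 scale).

191

t = 11996/100 = 119.96; the t > 66 branch applies.
R = 329.7·(119.96 − 60)^(-0.1332) = 329.7·59.96^(-0.1332) = 329.7·0.57968 = 191.121.
Rounded: 191.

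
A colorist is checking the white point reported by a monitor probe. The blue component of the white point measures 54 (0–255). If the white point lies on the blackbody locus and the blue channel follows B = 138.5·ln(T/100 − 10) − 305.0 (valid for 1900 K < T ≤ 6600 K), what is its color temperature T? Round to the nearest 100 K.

ln(t − 10) = (54 + 305.0) / 138.5 = 2.5921.
t − 10 = e^2.5921 = 13.357, so t = 23.357.
T = 100·t = 2336 K → 2300 K to the nearest 100 K.

2300 K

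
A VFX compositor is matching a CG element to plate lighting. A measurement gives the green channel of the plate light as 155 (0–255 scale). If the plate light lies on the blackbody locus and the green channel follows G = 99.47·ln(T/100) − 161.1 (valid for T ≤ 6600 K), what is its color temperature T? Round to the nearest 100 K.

2400 K

ln t = (155 + 161.1) / 99.47 = 3.1778.
t = e^3.1778 = 23.995.
T = 100·t = 2399 K → 2400 K to the nearest 100 K.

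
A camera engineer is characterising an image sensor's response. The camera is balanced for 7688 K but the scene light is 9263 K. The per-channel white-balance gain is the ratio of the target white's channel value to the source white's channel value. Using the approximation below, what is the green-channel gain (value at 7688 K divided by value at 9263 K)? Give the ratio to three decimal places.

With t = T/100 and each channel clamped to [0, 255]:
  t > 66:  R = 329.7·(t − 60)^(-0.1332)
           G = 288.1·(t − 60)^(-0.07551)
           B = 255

At 9263 K (t = 92.63):
  G = 288.1·(92.63 − 60)^(-0.07551) = 288.1·32.63^(-0.07551) = 288.1·0.76861 = 221.437.
At 7688 K (t = 76.88):
  G = 288.1·(76.88 − 60)^(-0.07551) = 288.1·16.88^(-0.07551) = 288.1·0.80783 = 232.736.
Gain = 232.736 / 221.437 = 1.0510 → 1.051.

1.051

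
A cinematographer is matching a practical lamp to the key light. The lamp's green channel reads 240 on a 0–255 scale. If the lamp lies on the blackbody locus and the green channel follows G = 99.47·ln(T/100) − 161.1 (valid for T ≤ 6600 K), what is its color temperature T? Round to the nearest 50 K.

ln t = (240 + 161.1) / 99.47 = 4.0324.
t = e^4.0324 = 56.394.
T = 100·t = 5639 K → 5650 K to the nearest 50 K.

5650 K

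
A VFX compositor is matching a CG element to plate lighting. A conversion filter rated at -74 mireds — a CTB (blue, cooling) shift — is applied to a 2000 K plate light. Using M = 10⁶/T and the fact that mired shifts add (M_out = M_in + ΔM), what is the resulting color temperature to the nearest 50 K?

2350 K

M_in = 10⁶/2000 = 500.00 mireds.
M_out = 500.00 + (-74) = 426.00 mireds.
T_out = 10⁶/426.00 = 2347.4 K → 2350 K.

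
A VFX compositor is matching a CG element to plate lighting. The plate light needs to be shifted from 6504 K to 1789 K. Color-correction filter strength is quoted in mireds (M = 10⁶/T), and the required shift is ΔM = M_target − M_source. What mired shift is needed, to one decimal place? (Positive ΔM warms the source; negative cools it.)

M_source = 10⁶/6504 = 153.752; M_target = 10⁶/1789 = 558.971.
ΔM = 558.971 − 153.752 = 405.220 → +405.2 mireds, a warming shift.

+405.2 mireds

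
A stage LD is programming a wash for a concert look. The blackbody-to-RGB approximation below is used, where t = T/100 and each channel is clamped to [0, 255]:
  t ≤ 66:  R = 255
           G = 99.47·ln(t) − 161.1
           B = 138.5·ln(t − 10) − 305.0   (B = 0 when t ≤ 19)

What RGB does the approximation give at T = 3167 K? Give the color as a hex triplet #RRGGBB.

t = 3167/100 = 31.67; the t ≤ 66 branch applies.
R = 255 by definition for t ≤ 66.
G = 99.47·ln 31.67 − 161.1 = 99.47·3.4554 − 161.1 = 182.606.
B = 138.5·ln(31.67 − 10) − 305.0 = 138.5·ln 21.67 − 305.0 = 138.5·3.0759 − 305.0 = 121.016.
Rounded: (255, 183, 121).
In hex: #FFB779.

#FFB779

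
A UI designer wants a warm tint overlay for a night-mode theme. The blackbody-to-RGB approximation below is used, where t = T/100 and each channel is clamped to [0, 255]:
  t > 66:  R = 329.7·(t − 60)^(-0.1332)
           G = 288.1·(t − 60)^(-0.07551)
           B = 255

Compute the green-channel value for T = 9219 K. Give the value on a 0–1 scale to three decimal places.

t = 9219/100 = 92.19; the t > 66 branch applies.
G = 288.1·(92.19 − 60)^(-0.07551) = 288.1·32.19^(-0.07551) = 288.1·0.76940 = 221.664.
On a 0–1 scale: 221.664/255 = 0.8693 → 0.869.

0.869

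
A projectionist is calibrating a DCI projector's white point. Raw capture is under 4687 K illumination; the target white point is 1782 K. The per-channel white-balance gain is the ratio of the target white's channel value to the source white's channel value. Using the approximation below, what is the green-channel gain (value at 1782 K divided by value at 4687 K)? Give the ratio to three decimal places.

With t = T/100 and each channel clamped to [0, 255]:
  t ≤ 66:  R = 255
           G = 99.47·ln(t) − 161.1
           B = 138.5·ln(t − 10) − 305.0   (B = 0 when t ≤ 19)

At 4687 K (t = 46.87):
  G = 99.47·ln 46.87 − 161.1 = 99.47·3.8474 − 161.1 = 221.599.
At 1782 K (t = 17.82):
  G = 99.47·ln 17.82 − 161.1 = 99.47·2.8803 − 161.1 = 125.406.
Gain = 125.406 / 221.599 = 0.5659 → 0.566.

0.566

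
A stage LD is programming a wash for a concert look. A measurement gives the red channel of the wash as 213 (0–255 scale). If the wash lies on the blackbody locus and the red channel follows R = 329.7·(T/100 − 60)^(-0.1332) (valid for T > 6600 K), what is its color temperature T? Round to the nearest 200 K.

8600 K

(t − 60)^(-0.1332) = 213/329.7 = 0.64604.
t − 60 = 0.64604^(1/-0.1332) = 0.64604^(-7.508) = 26.575, so t = 86.575.
T = 100·t = 8657 K → 8600 K to the nearest 200 K.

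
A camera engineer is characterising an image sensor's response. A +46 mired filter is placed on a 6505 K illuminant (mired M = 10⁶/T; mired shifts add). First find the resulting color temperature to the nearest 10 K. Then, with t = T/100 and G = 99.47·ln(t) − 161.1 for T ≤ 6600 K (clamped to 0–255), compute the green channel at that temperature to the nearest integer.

M_in = 10⁶/6505 = 153.73; M_out = 153.73 + (+46) = 199.73.
T_out = 10⁶/199.73 = 5006.8 K → 5010 K; t = 50.1.
G = 99.47·ln 50.1 − 161.1 = 99.47·3.9140 − 161.1 = 228.228.
Rounded: 228.

228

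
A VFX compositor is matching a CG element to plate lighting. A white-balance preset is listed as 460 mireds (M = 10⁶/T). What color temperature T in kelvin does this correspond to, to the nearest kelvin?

2174 K

T = 10⁶ / 460 = 2173.91 K → 2174 K.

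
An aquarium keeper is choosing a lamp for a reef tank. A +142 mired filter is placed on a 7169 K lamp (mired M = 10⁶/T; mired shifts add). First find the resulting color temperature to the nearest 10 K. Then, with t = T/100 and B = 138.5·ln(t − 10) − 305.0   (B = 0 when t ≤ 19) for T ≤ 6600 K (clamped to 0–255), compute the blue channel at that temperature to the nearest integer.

M_in = 10⁶/7169 = 139.49; M_out = 139.49 + (+142) = 281.49.
T_out = 10⁶/281.49 = 3552.5 K → 3550 K; t = 35.5.
B = 138.5·ln(35.5 − 10) − 305.0 = 138.5·ln 25.5 − 305.0 = 138.5·3.2387 − 305.0 = 143.557.
Rounded: 144.

144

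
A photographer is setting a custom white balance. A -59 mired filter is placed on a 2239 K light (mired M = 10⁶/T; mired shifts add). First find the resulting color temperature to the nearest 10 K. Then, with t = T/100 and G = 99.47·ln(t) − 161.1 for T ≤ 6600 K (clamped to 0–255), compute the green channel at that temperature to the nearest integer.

162

M_in = 10⁶/2239 = 446.63; M_out = 446.63 + (-59) = 387.63.
T_out = 10⁶/387.63 = 2579.8 K → 2580 K; t = 25.8.
G = 99.47·ln 25.8 − 161.1 = 99.47·3.2504 − 161.1 = 162.215.
Rounded: 162.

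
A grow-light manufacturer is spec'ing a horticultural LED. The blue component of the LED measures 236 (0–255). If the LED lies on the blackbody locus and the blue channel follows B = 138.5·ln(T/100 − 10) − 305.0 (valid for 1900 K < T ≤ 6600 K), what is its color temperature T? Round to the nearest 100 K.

ln(t − 10) = (236 + 305.0) / 138.5 = 3.9061.
t − 10 = e^3.9061 = 49.707, so t = 59.707.
T = 100·t = 5971 K → 6000 K to the nearest 100 K.

6000 K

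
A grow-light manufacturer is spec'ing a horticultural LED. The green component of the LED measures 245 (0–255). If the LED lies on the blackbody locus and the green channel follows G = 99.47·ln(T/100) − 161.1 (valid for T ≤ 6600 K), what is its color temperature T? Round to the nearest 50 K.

5950 K

ln t = (245 + 161.1) / 99.47 = 4.0826.
t = e^4.0826 = 59.302.
T = 100·t = 5930 K → 5950 K to the nearest 50 K.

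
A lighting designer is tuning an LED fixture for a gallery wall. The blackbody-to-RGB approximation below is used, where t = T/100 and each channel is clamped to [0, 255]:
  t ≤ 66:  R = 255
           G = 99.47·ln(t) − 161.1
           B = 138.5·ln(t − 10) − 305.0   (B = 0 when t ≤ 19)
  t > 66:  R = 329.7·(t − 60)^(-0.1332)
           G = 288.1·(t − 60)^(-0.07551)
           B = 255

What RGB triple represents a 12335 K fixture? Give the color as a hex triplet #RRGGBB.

#BED3FF

t = 12335/100 = 123.35; the t > 66 branch applies.
R = 329.7·(123.35 − 60)^(-0.1332) = 329.7·63.35^(-0.1332) = 329.7·0.57545 = 189.726.
G = 288.1·(123.35 − 60)^(-0.07551) = 288.1·63.35^(-0.07551) = 288.1·0.73106 = 210.617.
B = 255 by definition for t > 66.
Rounded: (190, 211, 255).
In hex: #BED3FF.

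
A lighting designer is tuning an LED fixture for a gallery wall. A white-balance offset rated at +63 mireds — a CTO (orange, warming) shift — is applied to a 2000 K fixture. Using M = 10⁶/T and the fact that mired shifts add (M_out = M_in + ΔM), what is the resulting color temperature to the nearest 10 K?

M_in = 10⁶/2000 = 500.00 mireds.
M_out = 500.00 + (+63) = 563.00 mireds.
T_out = 10⁶/563.00 = 1776.2 K → 1780 K.

1780 K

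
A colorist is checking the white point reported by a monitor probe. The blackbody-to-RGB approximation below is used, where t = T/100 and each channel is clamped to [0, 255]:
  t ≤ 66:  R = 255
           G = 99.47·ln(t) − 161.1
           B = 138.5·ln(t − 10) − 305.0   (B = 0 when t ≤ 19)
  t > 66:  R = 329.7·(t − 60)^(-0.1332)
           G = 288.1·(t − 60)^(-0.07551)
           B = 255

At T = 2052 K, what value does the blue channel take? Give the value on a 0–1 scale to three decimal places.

t = 2052/100 = 20.52; the t ≤ 66 branch applies.
B = 138.5·ln(20.52 − 10) − 305.0 = 138.5·ln 10.52 − 305.0 = 138.5·2.3533 − 305.0 = 20.929.
On a 0–1 scale: 20.929/255 = 0.0821 → 0.082.

0.082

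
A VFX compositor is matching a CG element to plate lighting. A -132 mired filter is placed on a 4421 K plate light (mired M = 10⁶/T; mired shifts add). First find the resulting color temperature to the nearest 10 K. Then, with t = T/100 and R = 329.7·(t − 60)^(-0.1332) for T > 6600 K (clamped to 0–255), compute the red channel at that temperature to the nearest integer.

M_in = 10⁶/4421 = 226.19; M_out = 226.19 + (-132) = 94.19.
T_out = 10⁶/94.19 = 10616.5 K → 10620 K; t = 106.2.
R = 329.7·(106.2 − 60)^(-0.1332) = 329.7·46.2^(-0.1332) = 329.7·0.60016 = 197.874.
Rounded: 198.

198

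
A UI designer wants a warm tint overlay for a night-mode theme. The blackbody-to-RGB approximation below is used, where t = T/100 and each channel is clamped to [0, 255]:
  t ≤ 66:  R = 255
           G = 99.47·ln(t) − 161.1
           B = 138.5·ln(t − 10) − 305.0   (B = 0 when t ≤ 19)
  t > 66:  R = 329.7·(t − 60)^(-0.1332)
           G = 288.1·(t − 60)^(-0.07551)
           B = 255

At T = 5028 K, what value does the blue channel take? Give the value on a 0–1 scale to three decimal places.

0.811

t = 5028/100 = 50.28; the t ≤ 66 branch applies.
B = 138.5·ln(50.28 − 10) − 305.0 = 138.5·ln 40.28 − 305.0 = 138.5·3.6959 − 305.0 = 206.876.
On a 0–1 scale: 206.876/255 = 0.8113 → 0.811.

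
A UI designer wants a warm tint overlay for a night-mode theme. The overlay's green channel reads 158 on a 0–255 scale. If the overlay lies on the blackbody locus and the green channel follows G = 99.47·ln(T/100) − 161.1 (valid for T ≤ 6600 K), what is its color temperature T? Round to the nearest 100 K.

ln t = (158 + 161.1) / 99.47 = 3.2080.
t = e^3.2080 = 24.730.
T = 100·t = 2473 K → 2500 K to the nearest 100 K.

2500 K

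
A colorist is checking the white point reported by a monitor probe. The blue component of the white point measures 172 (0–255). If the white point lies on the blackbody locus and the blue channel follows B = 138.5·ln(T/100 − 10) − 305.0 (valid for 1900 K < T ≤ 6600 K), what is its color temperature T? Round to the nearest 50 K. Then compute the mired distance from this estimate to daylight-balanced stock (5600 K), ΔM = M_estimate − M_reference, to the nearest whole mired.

ln(t − 10) = (172 + 305.0) / 138.5 = 3.4440.
t − 10 = e^3.4440 = 31.313, so t = 41.313.
T = 100·t = 4131 K → 4150 K to the nearest 50 K.
M_estimate = 10⁶/4150 = 240.96; M_reference = 10⁶/5600 = 178.57.
ΔM = 240.96 − 178.57 = 62.39 → +62 mireds.

+62 mireds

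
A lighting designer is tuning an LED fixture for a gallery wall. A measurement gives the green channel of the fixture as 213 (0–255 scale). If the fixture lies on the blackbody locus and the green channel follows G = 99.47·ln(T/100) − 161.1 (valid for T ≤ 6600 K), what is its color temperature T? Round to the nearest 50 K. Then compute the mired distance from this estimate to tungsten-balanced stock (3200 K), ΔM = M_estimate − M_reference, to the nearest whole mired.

ln t = (213 + 161.1) / 99.47 = 3.7609.
t = e^3.7609 = 42.989.
T = 100·t = 4299 K → 4300 K to the nearest 50 K.
M_estimate = 10⁶/4300 = 232.56; M_reference = 10⁶/3200 = 312.50.
ΔM = 232.56 − 312.50 = -79.94 → -80 mireds.

-80 mireds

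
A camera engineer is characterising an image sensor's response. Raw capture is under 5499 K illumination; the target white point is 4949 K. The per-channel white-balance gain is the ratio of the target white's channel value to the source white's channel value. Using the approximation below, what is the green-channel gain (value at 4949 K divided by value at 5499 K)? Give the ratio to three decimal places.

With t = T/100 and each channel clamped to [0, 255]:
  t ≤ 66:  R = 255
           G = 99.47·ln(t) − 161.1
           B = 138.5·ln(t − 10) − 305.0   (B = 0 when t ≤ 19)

At 5499 K (t = 54.99):
  G = 99.47·ln 54.99 − 161.1 = 99.47·4.0072 − 161.1 = 237.491.
At 4949 K (t = 49.49):
  G = 99.47·ln 49.49 − 161.1 = 99.47·3.9018 − 161.1 = 227.009.
Gain = 227.009 / 237.491 = 0.9559 → 0.956.

0.956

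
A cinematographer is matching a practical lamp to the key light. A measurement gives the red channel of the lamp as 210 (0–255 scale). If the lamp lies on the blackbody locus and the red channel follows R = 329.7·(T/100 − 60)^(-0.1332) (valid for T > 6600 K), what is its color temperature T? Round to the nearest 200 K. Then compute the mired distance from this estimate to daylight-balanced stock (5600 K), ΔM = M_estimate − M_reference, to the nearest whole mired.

(t − 60)^(-0.1332) = 210/329.7 = 0.63694.
t − 60 = 0.63694^(1/-0.1332) = 0.63694^(-7.508) = 29.561, so t = 89.561.
T = 100·t = 8956 K → 9000 K to the nearest 200 K.
M_estimate = 10⁶/9000 = 111.11; M_reference = 10⁶/5600 = 178.57.
ΔM = 111.11 − 178.57 = -67.46 → -67 mireds.

-67 mireds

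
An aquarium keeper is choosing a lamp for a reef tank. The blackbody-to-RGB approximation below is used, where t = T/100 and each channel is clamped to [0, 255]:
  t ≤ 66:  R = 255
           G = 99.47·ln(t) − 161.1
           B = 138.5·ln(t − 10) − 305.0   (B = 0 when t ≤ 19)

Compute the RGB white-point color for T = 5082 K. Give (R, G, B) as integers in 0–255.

t = 5082/100 = 50.82; the t ≤ 66 branch applies.
R = 255 by definition for t ≤ 66.
G = 99.47·ln 50.82 − 161.1 = 99.47·3.9283 − 161.1 = 229.647.
B = 138.5·ln(50.82 − 10) − 305.0 = 138.5·ln 40.82 − 305.0 = 138.5·3.7092 − 305.0 = 208.720.
Rounded: (255, 230, 209).

(255, 230, 209)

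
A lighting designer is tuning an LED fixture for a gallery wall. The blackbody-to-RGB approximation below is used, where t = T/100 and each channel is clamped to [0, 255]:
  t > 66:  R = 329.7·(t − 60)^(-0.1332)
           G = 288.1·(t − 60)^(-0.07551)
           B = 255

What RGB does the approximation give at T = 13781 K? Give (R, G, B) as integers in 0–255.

(185, 207, 255)

t = 13781/100 = 137.81; the t > 66 branch applies.
R = 329.7·(137.81 − 60)^(-0.1332) = 329.7·77.81^(-0.1332) = 329.7·0.55990 = 184.601.
G = 288.1·(137.81 − 60)^(-0.07551) = 288.1·77.81^(-0.07551) = 288.1·0.71979 = 207.373.
B = 255 by definition for t > 66.
Rounded: (185, 207, 255).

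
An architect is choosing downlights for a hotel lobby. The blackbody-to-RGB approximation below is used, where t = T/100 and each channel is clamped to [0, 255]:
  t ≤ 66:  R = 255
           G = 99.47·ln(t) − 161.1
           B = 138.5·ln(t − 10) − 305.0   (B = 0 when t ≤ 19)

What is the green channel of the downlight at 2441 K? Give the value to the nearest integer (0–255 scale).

t = 2441/100 = 24.41; the t ≤ 66 branch applies.
G = 99.47·ln 24.41 − 161.1 = 99.47·3.1950 − 161.1 = 156.706.
Rounded: 157.

157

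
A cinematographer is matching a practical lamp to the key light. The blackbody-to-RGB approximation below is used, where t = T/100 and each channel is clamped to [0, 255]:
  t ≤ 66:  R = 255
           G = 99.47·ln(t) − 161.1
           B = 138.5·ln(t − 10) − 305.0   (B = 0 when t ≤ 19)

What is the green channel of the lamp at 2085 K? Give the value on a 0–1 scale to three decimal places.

t = 2085/100 = 20.85; the t ≤ 66 branch applies.
G = 99.47·ln 20.85 − 161.1 = 99.47·3.0374 − 161.1 = 141.026.
On a 0–1 scale: 141.026/255 = 0.5530 → 0.553.

0.553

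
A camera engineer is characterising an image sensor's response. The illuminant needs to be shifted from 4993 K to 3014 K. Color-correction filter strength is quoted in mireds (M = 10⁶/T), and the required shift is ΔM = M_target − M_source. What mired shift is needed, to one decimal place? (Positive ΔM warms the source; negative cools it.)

M_source = 10⁶/4993 = 200.280; M_target = 10⁶/3014 = 331.785.
ΔM = 331.785 − 200.280 = 131.505 → +131.5 mireds, a warming shift.

+131.5 mireds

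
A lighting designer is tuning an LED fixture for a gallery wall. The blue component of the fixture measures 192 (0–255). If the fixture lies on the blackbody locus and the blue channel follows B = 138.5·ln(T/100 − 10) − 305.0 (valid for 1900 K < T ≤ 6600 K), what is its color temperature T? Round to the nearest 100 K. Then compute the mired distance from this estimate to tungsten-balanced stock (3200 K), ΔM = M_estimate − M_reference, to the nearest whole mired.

ln(t − 10) = (192 + 305.0) / 138.5 = 3.5884.
t − 10 = e^3.5884 = 36.178, so t = 46.178.
T = 100·t = 4618 K → 4600 K to the nearest 100 K.
M_estimate = 10⁶/4600 = 217.39; M_reference = 10⁶/3200 = 312.50.
ΔM = 217.39 − 312.50 = -95.11 → -95 mireds.

-95 mireds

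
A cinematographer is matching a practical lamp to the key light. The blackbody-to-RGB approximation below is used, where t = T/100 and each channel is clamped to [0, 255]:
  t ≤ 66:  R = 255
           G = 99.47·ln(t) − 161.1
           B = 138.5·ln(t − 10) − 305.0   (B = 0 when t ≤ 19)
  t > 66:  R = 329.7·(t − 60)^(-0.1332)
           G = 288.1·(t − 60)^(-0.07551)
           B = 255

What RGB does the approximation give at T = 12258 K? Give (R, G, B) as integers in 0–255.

(190, 211, 255)

t = 12258/100 = 122.58; the t > 66 branch applies.
R = 329.7·(122.58 − 60)^(-0.1332) = 329.7·62.58^(-0.1332) = 329.7·0.57639 = 190.035.
G = 288.1·(122.58 − 60)^(-0.07551) = 288.1·62.58^(-0.07551) = 288.1·0.73173 = 210.812.
B = 255 by definition for t > 66.
Rounded: (190, 211, 255).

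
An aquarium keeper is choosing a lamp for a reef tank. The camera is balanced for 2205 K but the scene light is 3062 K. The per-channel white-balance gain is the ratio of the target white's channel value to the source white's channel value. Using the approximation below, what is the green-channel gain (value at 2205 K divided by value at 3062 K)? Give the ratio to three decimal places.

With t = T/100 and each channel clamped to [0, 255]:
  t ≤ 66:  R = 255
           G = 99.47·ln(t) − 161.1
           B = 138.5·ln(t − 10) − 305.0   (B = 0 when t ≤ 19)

At 3062 K (t = 30.62):
  G = 99.47·ln 30.62 − 161.1 = 99.47·3.4217 − 161.1 = 179.252.
At 2205 K (t = 22.05):
  G = 99.47·ln 22.05 − 161.1 = 99.47·3.0933 − 161.1 = 146.592.
Gain = 146.592 / 179.252 = 0.8178 → 0.818.

0.818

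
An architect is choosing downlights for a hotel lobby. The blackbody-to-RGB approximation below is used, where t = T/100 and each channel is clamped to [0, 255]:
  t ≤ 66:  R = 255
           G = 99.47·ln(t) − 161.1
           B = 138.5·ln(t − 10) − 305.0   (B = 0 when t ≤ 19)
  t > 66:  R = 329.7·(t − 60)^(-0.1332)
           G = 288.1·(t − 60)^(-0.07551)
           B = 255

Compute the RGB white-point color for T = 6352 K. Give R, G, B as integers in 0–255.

t = 6352/100 = 63.52; the t ≤ 66 branch applies.
R = 255 by definition for t ≤ 66.
G = 99.47·ln 63.52 − 161.1 = 99.47·4.1514 − 161.1 = 251.835.
B = 138.5·ln(63.52 − 10) − 305.0 = 138.5·ln 53.52 − 305.0 = 138.5·3.9801 − 305.0 = 246.238.
Rounded: (255, 252, 246).

R=255, G=252, B=246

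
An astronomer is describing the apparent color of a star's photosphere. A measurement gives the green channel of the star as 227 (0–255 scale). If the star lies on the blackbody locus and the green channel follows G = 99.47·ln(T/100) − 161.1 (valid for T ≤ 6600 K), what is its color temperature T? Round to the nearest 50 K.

4950 K

ln t = (227 + 161.1) / 99.47 = 3.9017.
t = e^3.9017 = 49.485.
T = 100·t = 4949 K → 4950 K to the nearest 50 K.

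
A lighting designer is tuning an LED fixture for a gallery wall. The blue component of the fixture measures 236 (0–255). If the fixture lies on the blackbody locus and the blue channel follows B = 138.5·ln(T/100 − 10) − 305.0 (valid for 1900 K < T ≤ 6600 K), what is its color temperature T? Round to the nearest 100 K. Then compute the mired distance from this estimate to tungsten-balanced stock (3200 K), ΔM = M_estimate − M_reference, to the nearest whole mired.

ln(t − 10) = (236 + 305.0) / 138.5 = 3.9061.
t − 10 = e^3.9061 = 49.707, so t = 59.707.
T = 100·t = 5971 K → 6000 K to the nearest 100 K.
M_estimate = 10⁶/6000 = 166.67; M_reference = 10⁶/3200 = 312.50.
ΔM = 166.67 − 312.50 = -145.83 → -146 mireds.

-146 mireds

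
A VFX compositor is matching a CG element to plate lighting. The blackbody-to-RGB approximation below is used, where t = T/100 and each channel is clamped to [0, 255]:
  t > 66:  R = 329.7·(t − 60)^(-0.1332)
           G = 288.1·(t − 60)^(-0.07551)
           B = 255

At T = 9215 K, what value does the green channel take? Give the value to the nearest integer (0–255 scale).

222

t = 9215/100 = 92.15; the t > 66 branch applies.
G = 288.1·(92.15 − 60)^(-0.07551) = 288.1·32.15^(-0.07551) = 288.1·0.76947 = 221.685.
Rounded: 222.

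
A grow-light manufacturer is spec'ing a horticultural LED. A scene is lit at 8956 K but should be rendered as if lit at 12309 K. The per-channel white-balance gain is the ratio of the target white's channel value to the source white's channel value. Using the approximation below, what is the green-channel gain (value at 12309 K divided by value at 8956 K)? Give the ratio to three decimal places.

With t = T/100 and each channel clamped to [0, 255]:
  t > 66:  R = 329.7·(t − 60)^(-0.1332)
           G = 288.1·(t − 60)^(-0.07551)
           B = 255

At 8956 K (t = 89.56):
  G = 288.1·(89.56 − 60)^(-0.07551) = 288.1·29.56^(-0.07551) = 288.1·0.77437 = 223.095.
At 12309 K (t = 123.09):
  G = 288.1·(123.09 − 60)^(-0.07551) = 288.1·63.09^(-0.07551) = 288.1·0.73128 = 210.682.
Gain = 210.682 / 223.095 = 0.9444 → 0.944.

0.944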